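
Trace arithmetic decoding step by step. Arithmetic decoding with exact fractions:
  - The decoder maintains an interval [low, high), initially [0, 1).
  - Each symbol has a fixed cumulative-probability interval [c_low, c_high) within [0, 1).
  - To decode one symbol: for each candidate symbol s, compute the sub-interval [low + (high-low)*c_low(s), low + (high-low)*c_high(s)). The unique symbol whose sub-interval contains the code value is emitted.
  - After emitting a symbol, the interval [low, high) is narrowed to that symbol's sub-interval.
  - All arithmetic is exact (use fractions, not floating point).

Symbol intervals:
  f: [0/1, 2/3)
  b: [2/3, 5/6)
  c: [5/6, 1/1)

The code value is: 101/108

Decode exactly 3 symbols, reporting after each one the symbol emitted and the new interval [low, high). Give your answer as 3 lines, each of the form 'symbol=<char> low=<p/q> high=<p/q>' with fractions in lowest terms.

Step 1: interval [0/1, 1/1), width = 1/1 - 0/1 = 1/1
  'f': [0/1 + 1/1*0/1, 0/1 + 1/1*2/3) = [0/1, 2/3)
  'b': [0/1 + 1/1*2/3, 0/1 + 1/1*5/6) = [2/3, 5/6)
  'c': [0/1 + 1/1*5/6, 0/1 + 1/1*1/1) = [5/6, 1/1) <- contains code 101/108
  emit 'c', narrow to [5/6, 1/1)
Step 2: interval [5/6, 1/1), width = 1/1 - 5/6 = 1/6
  'f': [5/6 + 1/6*0/1, 5/6 + 1/6*2/3) = [5/6, 17/18) <- contains code 101/108
  'b': [5/6 + 1/6*2/3, 5/6 + 1/6*5/6) = [17/18, 35/36)
  'c': [5/6 + 1/6*5/6, 5/6 + 1/6*1/1) = [35/36, 1/1)
  emit 'f', narrow to [5/6, 17/18)
Step 3: interval [5/6, 17/18), width = 17/18 - 5/6 = 1/9
  'f': [5/6 + 1/9*0/1, 5/6 + 1/9*2/3) = [5/6, 49/54)
  'b': [5/6 + 1/9*2/3, 5/6 + 1/9*5/6) = [49/54, 25/27)
  'c': [5/6 + 1/9*5/6, 5/6 + 1/9*1/1) = [25/27, 17/18) <- contains code 101/108
  emit 'c', narrow to [25/27, 17/18)

Answer: symbol=c low=5/6 high=1/1
symbol=f low=5/6 high=17/18
symbol=c low=25/27 high=17/18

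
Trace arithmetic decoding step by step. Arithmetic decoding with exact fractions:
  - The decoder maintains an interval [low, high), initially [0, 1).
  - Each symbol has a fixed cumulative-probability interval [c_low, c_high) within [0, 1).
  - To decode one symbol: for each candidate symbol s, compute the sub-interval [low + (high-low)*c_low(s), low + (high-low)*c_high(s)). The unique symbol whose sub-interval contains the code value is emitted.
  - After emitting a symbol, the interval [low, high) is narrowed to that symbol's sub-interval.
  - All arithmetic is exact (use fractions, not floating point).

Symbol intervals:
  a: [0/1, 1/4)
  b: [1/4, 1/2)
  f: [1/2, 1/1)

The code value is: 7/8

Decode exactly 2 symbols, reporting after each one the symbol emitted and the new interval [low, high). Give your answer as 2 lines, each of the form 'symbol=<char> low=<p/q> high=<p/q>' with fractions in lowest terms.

Answer: symbol=f low=1/2 high=1/1
symbol=f low=3/4 high=1/1

Derivation:
Step 1: interval [0/1, 1/1), width = 1/1 - 0/1 = 1/1
  'a': [0/1 + 1/1*0/1, 0/1 + 1/1*1/4) = [0/1, 1/4)
  'b': [0/1 + 1/1*1/4, 0/1 + 1/1*1/2) = [1/4, 1/2)
  'f': [0/1 + 1/1*1/2, 0/1 + 1/1*1/1) = [1/2, 1/1) <- contains code 7/8
  emit 'f', narrow to [1/2, 1/1)
Step 2: interval [1/2, 1/1), width = 1/1 - 1/2 = 1/2
  'a': [1/2 + 1/2*0/1, 1/2 + 1/2*1/4) = [1/2, 5/8)
  'b': [1/2 + 1/2*1/4, 1/2 + 1/2*1/2) = [5/8, 3/4)
  'f': [1/2 + 1/2*1/2, 1/2 + 1/2*1/1) = [3/4, 1/1) <- contains code 7/8
  emit 'f', narrow to [3/4, 1/1)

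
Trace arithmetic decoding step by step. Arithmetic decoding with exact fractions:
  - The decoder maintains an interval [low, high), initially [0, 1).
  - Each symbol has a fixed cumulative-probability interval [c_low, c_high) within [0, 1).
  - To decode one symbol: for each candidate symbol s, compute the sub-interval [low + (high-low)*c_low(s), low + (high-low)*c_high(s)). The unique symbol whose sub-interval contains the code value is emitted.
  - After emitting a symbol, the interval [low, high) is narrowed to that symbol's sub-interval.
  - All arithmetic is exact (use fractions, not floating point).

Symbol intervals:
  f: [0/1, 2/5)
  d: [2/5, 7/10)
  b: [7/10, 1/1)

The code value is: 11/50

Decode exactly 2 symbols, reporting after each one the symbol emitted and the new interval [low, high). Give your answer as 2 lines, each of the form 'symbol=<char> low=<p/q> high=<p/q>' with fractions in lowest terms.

Answer: symbol=f low=0/1 high=2/5
symbol=d low=4/25 high=7/25

Derivation:
Step 1: interval [0/1, 1/1), width = 1/1 - 0/1 = 1/1
  'f': [0/1 + 1/1*0/1, 0/1 + 1/1*2/5) = [0/1, 2/5) <- contains code 11/50
  'd': [0/1 + 1/1*2/5, 0/1 + 1/1*7/10) = [2/5, 7/10)
  'b': [0/1 + 1/1*7/10, 0/1 + 1/1*1/1) = [7/10, 1/1)
  emit 'f', narrow to [0/1, 2/5)
Step 2: interval [0/1, 2/5), width = 2/5 - 0/1 = 2/5
  'f': [0/1 + 2/5*0/1, 0/1 + 2/5*2/5) = [0/1, 4/25)
  'd': [0/1 + 2/5*2/5, 0/1 + 2/5*7/10) = [4/25, 7/25) <- contains code 11/50
  'b': [0/1 + 2/5*7/10, 0/1 + 2/5*1/1) = [7/25, 2/5)
  emit 'd', narrow to [4/25, 7/25)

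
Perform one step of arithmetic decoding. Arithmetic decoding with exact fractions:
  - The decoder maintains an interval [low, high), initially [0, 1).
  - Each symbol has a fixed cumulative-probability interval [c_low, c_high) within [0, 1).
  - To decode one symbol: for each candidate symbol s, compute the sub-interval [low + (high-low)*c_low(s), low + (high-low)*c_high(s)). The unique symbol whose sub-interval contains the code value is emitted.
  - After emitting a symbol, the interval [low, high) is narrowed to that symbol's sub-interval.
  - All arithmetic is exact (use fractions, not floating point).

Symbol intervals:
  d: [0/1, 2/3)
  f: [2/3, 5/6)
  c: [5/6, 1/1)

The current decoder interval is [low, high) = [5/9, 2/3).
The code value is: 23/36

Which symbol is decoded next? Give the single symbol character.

Interval width = high − low = 2/3 − 5/9 = 1/9
Scaled code = (code − low) / width = (23/36 − 5/9) / 1/9 = 3/4
  d: [0/1, 2/3) 
  f: [2/3, 5/6) ← scaled code falls here ✓
  c: [5/6, 1/1) 

Answer: f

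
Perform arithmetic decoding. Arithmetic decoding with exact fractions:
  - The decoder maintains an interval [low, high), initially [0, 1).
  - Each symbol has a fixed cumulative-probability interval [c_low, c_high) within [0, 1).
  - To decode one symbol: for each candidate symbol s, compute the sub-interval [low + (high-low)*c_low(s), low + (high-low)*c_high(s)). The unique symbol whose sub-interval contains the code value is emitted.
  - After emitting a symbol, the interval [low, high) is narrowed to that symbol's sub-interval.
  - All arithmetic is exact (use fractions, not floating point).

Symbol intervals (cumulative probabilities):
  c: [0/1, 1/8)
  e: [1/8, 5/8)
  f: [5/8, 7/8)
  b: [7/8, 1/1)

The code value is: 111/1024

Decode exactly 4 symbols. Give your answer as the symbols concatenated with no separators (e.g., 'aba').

Answer: cfbf

Derivation:
Step 1: interval [0/1, 1/1), width = 1/1 - 0/1 = 1/1
  'c': [0/1 + 1/1*0/1, 0/1 + 1/1*1/8) = [0/1, 1/8) <- contains code 111/1024
  'e': [0/1 + 1/1*1/8, 0/1 + 1/1*5/8) = [1/8, 5/8)
  'f': [0/1 + 1/1*5/8, 0/1 + 1/1*7/8) = [5/8, 7/8)
  'b': [0/1 + 1/1*7/8, 0/1 + 1/1*1/1) = [7/8, 1/1)
  emit 'c', narrow to [0/1, 1/8)
Step 2: interval [0/1, 1/8), width = 1/8 - 0/1 = 1/8
  'c': [0/1 + 1/8*0/1, 0/1 + 1/8*1/8) = [0/1, 1/64)
  'e': [0/1 + 1/8*1/8, 0/1 + 1/8*5/8) = [1/64, 5/64)
  'f': [0/1 + 1/8*5/8, 0/1 + 1/8*7/8) = [5/64, 7/64) <- contains code 111/1024
  'b': [0/1 + 1/8*7/8, 0/1 + 1/8*1/1) = [7/64, 1/8)
  emit 'f', narrow to [5/64, 7/64)
Step 3: interval [5/64, 7/64), width = 7/64 - 5/64 = 1/32
  'c': [5/64 + 1/32*0/1, 5/64 + 1/32*1/8) = [5/64, 21/256)
  'e': [5/64 + 1/32*1/8, 5/64 + 1/32*5/8) = [21/256, 25/256)
  'f': [5/64 + 1/32*5/8, 5/64 + 1/32*7/8) = [25/256, 27/256)
  'b': [5/64 + 1/32*7/8, 5/64 + 1/32*1/1) = [27/256, 7/64) <- contains code 111/1024
  emit 'b', narrow to [27/256, 7/64)
Step 4: interval [27/256, 7/64), width = 7/64 - 27/256 = 1/256
  'c': [27/256 + 1/256*0/1, 27/256 + 1/256*1/8) = [27/256, 217/2048)
  'e': [27/256 + 1/256*1/8, 27/256 + 1/256*5/8) = [217/2048, 221/2048)
  'f': [27/256 + 1/256*5/8, 27/256 + 1/256*7/8) = [221/2048, 223/2048) <- contains code 111/1024
  'b': [27/256 + 1/256*7/8, 27/256 + 1/256*1/1) = [223/2048, 7/64)
  emit 'f', narrow to [221/2048, 223/2048)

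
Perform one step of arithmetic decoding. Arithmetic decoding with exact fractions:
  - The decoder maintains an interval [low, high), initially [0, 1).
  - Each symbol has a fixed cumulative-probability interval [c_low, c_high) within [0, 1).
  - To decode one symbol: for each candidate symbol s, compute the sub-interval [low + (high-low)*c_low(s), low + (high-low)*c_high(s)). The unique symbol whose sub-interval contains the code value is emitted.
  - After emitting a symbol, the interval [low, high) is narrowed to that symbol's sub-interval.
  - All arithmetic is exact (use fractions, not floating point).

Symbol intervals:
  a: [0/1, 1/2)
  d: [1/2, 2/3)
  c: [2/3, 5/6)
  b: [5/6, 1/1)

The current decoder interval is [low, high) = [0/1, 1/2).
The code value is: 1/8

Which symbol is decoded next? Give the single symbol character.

Answer: a

Derivation:
Interval width = high − low = 1/2 − 0/1 = 1/2
Scaled code = (code − low) / width = (1/8 − 0/1) / 1/2 = 1/4
  a: [0/1, 1/2) ← scaled code falls here ✓
  d: [1/2, 2/3) 
  c: [2/3, 5/6) 
  b: [5/6, 1/1) 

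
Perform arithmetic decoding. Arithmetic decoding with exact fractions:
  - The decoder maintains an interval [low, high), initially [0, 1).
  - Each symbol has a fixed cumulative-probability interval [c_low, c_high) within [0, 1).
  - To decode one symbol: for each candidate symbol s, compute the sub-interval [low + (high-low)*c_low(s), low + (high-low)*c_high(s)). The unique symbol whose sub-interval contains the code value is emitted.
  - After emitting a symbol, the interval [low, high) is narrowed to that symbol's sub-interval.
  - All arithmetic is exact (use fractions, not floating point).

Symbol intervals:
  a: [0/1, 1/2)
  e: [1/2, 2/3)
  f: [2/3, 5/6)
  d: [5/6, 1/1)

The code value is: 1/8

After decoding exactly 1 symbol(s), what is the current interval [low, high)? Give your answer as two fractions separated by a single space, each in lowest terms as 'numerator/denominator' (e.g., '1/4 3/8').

Step 1: interval [0/1, 1/1), width = 1/1 - 0/1 = 1/1
  'a': [0/1 + 1/1*0/1, 0/1 + 1/1*1/2) = [0/1, 1/2) <- contains code 1/8
  'e': [0/1 + 1/1*1/2, 0/1 + 1/1*2/3) = [1/2, 2/3)
  'f': [0/1 + 1/1*2/3, 0/1 + 1/1*5/6) = [2/3, 5/6)
  'd': [0/1 + 1/1*5/6, 0/1 + 1/1*1/1) = [5/6, 1/1)
  emit 'a', narrow to [0/1, 1/2)

Answer: 0/1 1/2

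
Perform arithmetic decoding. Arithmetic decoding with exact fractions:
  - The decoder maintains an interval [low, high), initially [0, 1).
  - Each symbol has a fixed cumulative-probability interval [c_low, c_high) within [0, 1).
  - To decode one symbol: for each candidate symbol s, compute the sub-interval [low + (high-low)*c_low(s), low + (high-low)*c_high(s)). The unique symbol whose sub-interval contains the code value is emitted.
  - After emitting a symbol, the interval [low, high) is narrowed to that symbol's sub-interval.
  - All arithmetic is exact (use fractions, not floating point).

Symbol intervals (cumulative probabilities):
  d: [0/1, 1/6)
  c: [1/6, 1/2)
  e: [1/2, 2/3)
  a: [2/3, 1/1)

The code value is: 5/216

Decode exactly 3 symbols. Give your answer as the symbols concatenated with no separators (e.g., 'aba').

Step 1: interval [0/1, 1/1), width = 1/1 - 0/1 = 1/1
  'd': [0/1 + 1/1*0/1, 0/1 + 1/1*1/6) = [0/1, 1/6) <- contains code 5/216
  'c': [0/1 + 1/1*1/6, 0/1 + 1/1*1/2) = [1/6, 1/2)
  'e': [0/1 + 1/1*1/2, 0/1 + 1/1*2/3) = [1/2, 2/3)
  'a': [0/1 + 1/1*2/3, 0/1 + 1/1*1/1) = [2/3, 1/1)
  emit 'd', narrow to [0/1, 1/6)
Step 2: interval [0/1, 1/6), width = 1/6 - 0/1 = 1/6
  'd': [0/1 + 1/6*0/1, 0/1 + 1/6*1/6) = [0/1, 1/36) <- contains code 5/216
  'c': [0/1 + 1/6*1/6, 0/1 + 1/6*1/2) = [1/36, 1/12)
  'e': [0/1 + 1/6*1/2, 0/1 + 1/6*2/3) = [1/12, 1/9)
  'a': [0/1 + 1/6*2/3, 0/1 + 1/6*1/1) = [1/9, 1/6)
  emit 'd', narrow to [0/1, 1/36)
Step 3: interval [0/1, 1/36), width = 1/36 - 0/1 = 1/36
  'd': [0/1 + 1/36*0/1, 0/1 + 1/36*1/6) = [0/1, 1/216)
  'c': [0/1 + 1/36*1/6, 0/1 + 1/36*1/2) = [1/216, 1/72)
  'e': [0/1 + 1/36*1/2, 0/1 + 1/36*2/3) = [1/72, 1/54)
  'a': [0/1 + 1/36*2/3, 0/1 + 1/36*1/1) = [1/54, 1/36) <- contains code 5/216
  emit 'a', narrow to [1/54, 1/36)

Answer: dda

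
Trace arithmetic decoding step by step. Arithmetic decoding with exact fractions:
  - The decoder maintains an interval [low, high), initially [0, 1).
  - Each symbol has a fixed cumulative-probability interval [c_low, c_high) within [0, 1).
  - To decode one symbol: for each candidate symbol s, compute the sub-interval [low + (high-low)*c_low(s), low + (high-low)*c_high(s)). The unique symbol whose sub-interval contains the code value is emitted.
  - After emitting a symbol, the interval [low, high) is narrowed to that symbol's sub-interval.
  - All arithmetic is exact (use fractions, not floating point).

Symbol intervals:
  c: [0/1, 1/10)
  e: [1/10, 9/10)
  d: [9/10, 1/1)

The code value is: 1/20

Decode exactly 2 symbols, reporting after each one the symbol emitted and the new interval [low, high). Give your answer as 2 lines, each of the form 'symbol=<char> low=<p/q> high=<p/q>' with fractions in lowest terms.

Answer: symbol=c low=0/1 high=1/10
symbol=e low=1/100 high=9/100

Derivation:
Step 1: interval [0/1, 1/1), width = 1/1 - 0/1 = 1/1
  'c': [0/1 + 1/1*0/1, 0/1 + 1/1*1/10) = [0/1, 1/10) <- contains code 1/20
  'e': [0/1 + 1/1*1/10, 0/1 + 1/1*9/10) = [1/10, 9/10)
  'd': [0/1 + 1/1*9/10, 0/1 + 1/1*1/1) = [9/10, 1/1)
  emit 'c', narrow to [0/1, 1/10)
Step 2: interval [0/1, 1/10), width = 1/10 - 0/1 = 1/10
  'c': [0/1 + 1/10*0/1, 0/1 + 1/10*1/10) = [0/1, 1/100)
  'e': [0/1 + 1/10*1/10, 0/1 + 1/10*9/10) = [1/100, 9/100) <- contains code 1/20
  'd': [0/1 + 1/10*9/10, 0/1 + 1/10*1/1) = [9/100, 1/10)
  emit 'e', narrow to [1/100, 9/100)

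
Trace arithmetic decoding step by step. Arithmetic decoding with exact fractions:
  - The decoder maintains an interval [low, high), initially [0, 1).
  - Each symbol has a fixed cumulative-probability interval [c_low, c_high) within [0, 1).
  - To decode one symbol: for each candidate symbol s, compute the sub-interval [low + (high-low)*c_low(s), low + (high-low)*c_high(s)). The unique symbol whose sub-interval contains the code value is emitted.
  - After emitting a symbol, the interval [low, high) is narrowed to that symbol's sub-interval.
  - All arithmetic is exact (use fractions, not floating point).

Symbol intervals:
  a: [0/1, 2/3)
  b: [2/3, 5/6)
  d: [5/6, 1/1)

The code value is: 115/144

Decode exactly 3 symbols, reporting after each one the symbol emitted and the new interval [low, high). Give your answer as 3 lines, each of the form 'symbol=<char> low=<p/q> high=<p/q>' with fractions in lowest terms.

Answer: symbol=b low=2/3 high=5/6
symbol=b low=7/9 high=29/36
symbol=b low=43/54 high=173/216

Derivation:
Step 1: interval [0/1, 1/1), width = 1/1 - 0/1 = 1/1
  'a': [0/1 + 1/1*0/1, 0/1 + 1/1*2/3) = [0/1, 2/3)
  'b': [0/1 + 1/1*2/3, 0/1 + 1/1*5/6) = [2/3, 5/6) <- contains code 115/144
  'd': [0/1 + 1/1*5/6, 0/1 + 1/1*1/1) = [5/6, 1/1)
  emit 'b', narrow to [2/3, 5/6)
Step 2: interval [2/3, 5/6), width = 5/6 - 2/3 = 1/6
  'a': [2/3 + 1/6*0/1, 2/3 + 1/6*2/3) = [2/3, 7/9)
  'b': [2/3 + 1/6*2/3, 2/3 + 1/6*5/6) = [7/9, 29/36) <- contains code 115/144
  'd': [2/3 + 1/6*5/6, 2/3 + 1/6*1/1) = [29/36, 5/6)
  emit 'b', narrow to [7/9, 29/36)
Step 3: interval [7/9, 29/36), width = 29/36 - 7/9 = 1/36
  'a': [7/9 + 1/36*0/1, 7/9 + 1/36*2/3) = [7/9, 43/54)
  'b': [7/9 + 1/36*2/3, 7/9 + 1/36*5/6) = [43/54, 173/216) <- contains code 115/144
  'd': [7/9 + 1/36*5/6, 7/9 + 1/36*1/1) = [173/216, 29/36)
  emit 'b', narrow to [43/54, 173/216)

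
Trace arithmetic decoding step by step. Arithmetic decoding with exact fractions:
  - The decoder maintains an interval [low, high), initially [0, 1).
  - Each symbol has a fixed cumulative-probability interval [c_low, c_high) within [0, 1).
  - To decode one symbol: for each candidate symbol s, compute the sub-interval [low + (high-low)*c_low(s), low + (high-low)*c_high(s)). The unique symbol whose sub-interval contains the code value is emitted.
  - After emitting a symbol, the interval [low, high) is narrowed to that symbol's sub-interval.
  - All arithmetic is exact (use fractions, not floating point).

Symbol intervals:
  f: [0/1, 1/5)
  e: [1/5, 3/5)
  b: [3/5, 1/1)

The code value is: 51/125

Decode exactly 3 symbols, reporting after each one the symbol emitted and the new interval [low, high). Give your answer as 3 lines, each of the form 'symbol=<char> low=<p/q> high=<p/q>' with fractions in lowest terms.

Answer: symbol=e low=1/5 high=3/5
symbol=e low=7/25 high=11/25
symbol=b low=47/125 high=11/25

Derivation:
Step 1: interval [0/1, 1/1), width = 1/1 - 0/1 = 1/1
  'f': [0/1 + 1/1*0/1, 0/1 + 1/1*1/5) = [0/1, 1/5)
  'e': [0/1 + 1/1*1/5, 0/1 + 1/1*3/5) = [1/5, 3/5) <- contains code 51/125
  'b': [0/1 + 1/1*3/5, 0/1 + 1/1*1/1) = [3/5, 1/1)
  emit 'e', narrow to [1/5, 3/5)
Step 2: interval [1/5, 3/5), width = 3/5 - 1/5 = 2/5
  'f': [1/5 + 2/5*0/1, 1/5 + 2/5*1/5) = [1/5, 7/25)
  'e': [1/5 + 2/5*1/5, 1/5 + 2/5*3/5) = [7/25, 11/25) <- contains code 51/125
  'b': [1/5 + 2/5*3/5, 1/5 + 2/5*1/1) = [11/25, 3/5)
  emit 'e', narrow to [7/25, 11/25)
Step 3: interval [7/25, 11/25), width = 11/25 - 7/25 = 4/25
  'f': [7/25 + 4/25*0/1, 7/25 + 4/25*1/5) = [7/25, 39/125)
  'e': [7/25 + 4/25*1/5, 7/25 + 4/25*3/5) = [39/125, 47/125)
  'b': [7/25 + 4/25*3/5, 7/25 + 4/25*1/1) = [47/125, 11/25) <- contains code 51/125
  emit 'b', narrow to [47/125, 11/25)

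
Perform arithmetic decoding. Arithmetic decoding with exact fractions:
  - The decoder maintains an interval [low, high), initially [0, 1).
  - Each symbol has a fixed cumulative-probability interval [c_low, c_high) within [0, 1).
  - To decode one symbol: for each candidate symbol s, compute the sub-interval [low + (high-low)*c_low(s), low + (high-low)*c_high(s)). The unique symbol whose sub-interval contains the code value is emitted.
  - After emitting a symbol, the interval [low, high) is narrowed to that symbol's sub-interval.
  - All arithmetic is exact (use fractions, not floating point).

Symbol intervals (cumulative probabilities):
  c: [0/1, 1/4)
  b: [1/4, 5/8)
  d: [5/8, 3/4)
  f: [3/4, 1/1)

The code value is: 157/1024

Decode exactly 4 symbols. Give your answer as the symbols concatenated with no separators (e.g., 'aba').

Answer: cbff

Derivation:
Step 1: interval [0/1, 1/1), width = 1/1 - 0/1 = 1/1
  'c': [0/1 + 1/1*0/1, 0/1 + 1/1*1/4) = [0/1, 1/4) <- contains code 157/1024
  'b': [0/1 + 1/1*1/4, 0/1 + 1/1*5/8) = [1/4, 5/8)
  'd': [0/1 + 1/1*5/8, 0/1 + 1/1*3/4) = [5/8, 3/4)
  'f': [0/1 + 1/1*3/4, 0/1 + 1/1*1/1) = [3/4, 1/1)
  emit 'c', narrow to [0/1, 1/4)
Step 2: interval [0/1, 1/4), width = 1/4 - 0/1 = 1/4
  'c': [0/1 + 1/4*0/1, 0/1 + 1/4*1/4) = [0/1, 1/16)
  'b': [0/1 + 1/4*1/4, 0/1 + 1/4*5/8) = [1/16, 5/32) <- contains code 157/1024
  'd': [0/1 + 1/4*5/8, 0/1 + 1/4*3/4) = [5/32, 3/16)
  'f': [0/1 + 1/4*3/4, 0/1 + 1/4*1/1) = [3/16, 1/4)
  emit 'b', narrow to [1/16, 5/32)
Step 3: interval [1/16, 5/32), width = 5/32 - 1/16 = 3/32
  'c': [1/16 + 3/32*0/1, 1/16 + 3/32*1/4) = [1/16, 11/128)
  'b': [1/16 + 3/32*1/4, 1/16 + 3/32*5/8) = [11/128, 31/256)
  'd': [1/16 + 3/32*5/8, 1/16 + 3/32*3/4) = [31/256, 17/128)
  'f': [1/16 + 3/32*3/4, 1/16 + 3/32*1/1) = [17/128, 5/32) <- contains code 157/1024
  emit 'f', narrow to [17/128, 5/32)
Step 4: interval [17/128, 5/32), width = 5/32 - 17/128 = 3/128
  'c': [17/128 + 3/128*0/1, 17/128 + 3/128*1/4) = [17/128, 71/512)
  'b': [17/128 + 3/128*1/4, 17/128 + 3/128*5/8) = [71/512, 151/1024)
  'd': [17/128 + 3/128*5/8, 17/128 + 3/128*3/4) = [151/1024, 77/512)
  'f': [17/128 + 3/128*3/4, 17/128 + 3/128*1/1) = [77/512, 5/32) <- contains code 157/1024
  emit 'f', narrow to [77/512, 5/32)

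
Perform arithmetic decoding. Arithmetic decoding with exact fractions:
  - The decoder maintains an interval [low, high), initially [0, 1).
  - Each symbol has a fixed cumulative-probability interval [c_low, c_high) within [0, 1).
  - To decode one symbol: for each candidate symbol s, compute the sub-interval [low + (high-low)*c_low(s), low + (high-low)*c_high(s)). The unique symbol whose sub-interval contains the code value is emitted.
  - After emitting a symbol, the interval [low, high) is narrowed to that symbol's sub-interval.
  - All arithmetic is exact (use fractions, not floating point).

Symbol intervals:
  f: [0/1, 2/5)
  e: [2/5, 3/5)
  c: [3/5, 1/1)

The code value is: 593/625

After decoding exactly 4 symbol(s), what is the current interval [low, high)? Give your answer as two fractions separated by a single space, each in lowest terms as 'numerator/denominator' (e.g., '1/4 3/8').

Answer: 117/125 601/625

Derivation:
Step 1: interval [0/1, 1/1), width = 1/1 - 0/1 = 1/1
  'f': [0/1 + 1/1*0/1, 0/1 + 1/1*2/5) = [0/1, 2/5)
  'e': [0/1 + 1/1*2/5, 0/1 + 1/1*3/5) = [2/5, 3/5)
  'c': [0/1 + 1/1*3/5, 0/1 + 1/1*1/1) = [3/5, 1/1) <- contains code 593/625
  emit 'c', narrow to [3/5, 1/1)
Step 2: interval [3/5, 1/1), width = 1/1 - 3/5 = 2/5
  'f': [3/5 + 2/5*0/1, 3/5 + 2/5*2/5) = [3/5, 19/25)
  'e': [3/5 + 2/5*2/5, 3/5 + 2/5*3/5) = [19/25, 21/25)
  'c': [3/5 + 2/5*3/5, 3/5 + 2/5*1/1) = [21/25, 1/1) <- contains code 593/625
  emit 'c', narrow to [21/25, 1/1)
Step 3: interval [21/25, 1/1), width = 1/1 - 21/25 = 4/25
  'f': [21/25 + 4/25*0/1, 21/25 + 4/25*2/5) = [21/25, 113/125)
  'e': [21/25 + 4/25*2/5, 21/25 + 4/25*3/5) = [113/125, 117/125)
  'c': [21/25 + 4/25*3/5, 21/25 + 4/25*1/1) = [117/125, 1/1) <- contains code 593/625
  emit 'c', narrow to [117/125, 1/1)
Step 4: interval [117/125, 1/1), width = 1/1 - 117/125 = 8/125
  'f': [117/125 + 8/125*0/1, 117/125 + 8/125*2/5) = [117/125, 601/625) <- contains code 593/625
  'e': [117/125 + 8/125*2/5, 117/125 + 8/125*3/5) = [601/625, 609/625)
  'c': [117/125 + 8/125*3/5, 117/125 + 8/125*1/1) = [609/625, 1/1)
  emit 'f', narrow to [117/125, 601/625)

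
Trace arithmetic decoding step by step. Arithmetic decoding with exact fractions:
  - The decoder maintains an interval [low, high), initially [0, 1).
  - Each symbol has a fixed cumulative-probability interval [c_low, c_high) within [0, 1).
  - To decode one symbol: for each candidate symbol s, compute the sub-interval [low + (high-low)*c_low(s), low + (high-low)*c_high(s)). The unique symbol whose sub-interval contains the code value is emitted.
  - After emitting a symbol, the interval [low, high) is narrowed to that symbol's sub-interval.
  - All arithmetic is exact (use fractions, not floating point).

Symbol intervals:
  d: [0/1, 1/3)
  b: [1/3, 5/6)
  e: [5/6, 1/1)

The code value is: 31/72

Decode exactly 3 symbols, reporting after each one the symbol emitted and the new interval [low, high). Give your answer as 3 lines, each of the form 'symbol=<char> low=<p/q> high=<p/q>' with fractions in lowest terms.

Answer: symbol=b low=1/3 high=5/6
symbol=d low=1/3 high=1/2
symbol=b low=7/18 high=17/36

Derivation:
Step 1: interval [0/1, 1/1), width = 1/1 - 0/1 = 1/1
  'd': [0/1 + 1/1*0/1, 0/1 + 1/1*1/3) = [0/1, 1/3)
  'b': [0/1 + 1/1*1/3, 0/1 + 1/1*5/6) = [1/3, 5/6) <- contains code 31/72
  'e': [0/1 + 1/1*5/6, 0/1 + 1/1*1/1) = [5/6, 1/1)
  emit 'b', narrow to [1/3, 5/6)
Step 2: interval [1/3, 5/6), width = 5/6 - 1/3 = 1/2
  'd': [1/3 + 1/2*0/1, 1/3 + 1/2*1/3) = [1/3, 1/2) <- contains code 31/72
  'b': [1/3 + 1/2*1/3, 1/3 + 1/2*5/6) = [1/2, 3/4)
  'e': [1/3 + 1/2*5/6, 1/3 + 1/2*1/1) = [3/4, 5/6)
  emit 'd', narrow to [1/3, 1/2)
Step 3: interval [1/3, 1/2), width = 1/2 - 1/3 = 1/6
  'd': [1/3 + 1/6*0/1, 1/3 + 1/6*1/3) = [1/3, 7/18)
  'b': [1/3 + 1/6*1/3, 1/3 + 1/6*5/6) = [7/18, 17/36) <- contains code 31/72
  'e': [1/3 + 1/6*5/6, 1/3 + 1/6*1/1) = [17/36, 1/2)
  emit 'b', narrow to [7/18, 17/36)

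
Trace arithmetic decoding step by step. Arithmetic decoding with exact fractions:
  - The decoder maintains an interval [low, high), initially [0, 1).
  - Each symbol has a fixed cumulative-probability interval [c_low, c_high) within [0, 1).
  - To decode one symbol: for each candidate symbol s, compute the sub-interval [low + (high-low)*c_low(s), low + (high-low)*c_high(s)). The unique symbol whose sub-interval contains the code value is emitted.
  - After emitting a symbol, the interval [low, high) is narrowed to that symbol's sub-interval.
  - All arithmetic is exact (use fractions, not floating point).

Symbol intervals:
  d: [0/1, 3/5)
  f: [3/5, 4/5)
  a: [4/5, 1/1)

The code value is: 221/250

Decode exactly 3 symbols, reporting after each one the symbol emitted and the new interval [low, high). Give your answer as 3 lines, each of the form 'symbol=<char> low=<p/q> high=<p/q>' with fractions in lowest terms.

Answer: symbol=a low=4/5 high=1/1
symbol=d low=4/5 high=23/25
symbol=f low=109/125 high=112/125

Derivation:
Step 1: interval [0/1, 1/1), width = 1/1 - 0/1 = 1/1
  'd': [0/1 + 1/1*0/1, 0/1 + 1/1*3/5) = [0/1, 3/5)
  'f': [0/1 + 1/1*3/5, 0/1 + 1/1*4/5) = [3/5, 4/5)
  'a': [0/1 + 1/1*4/5, 0/1 + 1/1*1/1) = [4/5, 1/1) <- contains code 221/250
  emit 'a', narrow to [4/5, 1/1)
Step 2: interval [4/5, 1/1), width = 1/1 - 4/5 = 1/5
  'd': [4/5 + 1/5*0/1, 4/5 + 1/5*3/5) = [4/5, 23/25) <- contains code 221/250
  'f': [4/5 + 1/5*3/5, 4/5 + 1/5*4/5) = [23/25, 24/25)
  'a': [4/5 + 1/5*4/5, 4/5 + 1/5*1/1) = [24/25, 1/1)
  emit 'd', narrow to [4/5, 23/25)
Step 3: interval [4/5, 23/25), width = 23/25 - 4/5 = 3/25
  'd': [4/5 + 3/25*0/1, 4/5 + 3/25*3/5) = [4/5, 109/125)
  'f': [4/5 + 3/25*3/5, 4/5 + 3/25*4/5) = [109/125, 112/125) <- contains code 221/250
  'a': [4/5 + 3/25*4/5, 4/5 + 3/25*1/1) = [112/125, 23/25)
  emit 'f', narrow to [109/125, 112/125)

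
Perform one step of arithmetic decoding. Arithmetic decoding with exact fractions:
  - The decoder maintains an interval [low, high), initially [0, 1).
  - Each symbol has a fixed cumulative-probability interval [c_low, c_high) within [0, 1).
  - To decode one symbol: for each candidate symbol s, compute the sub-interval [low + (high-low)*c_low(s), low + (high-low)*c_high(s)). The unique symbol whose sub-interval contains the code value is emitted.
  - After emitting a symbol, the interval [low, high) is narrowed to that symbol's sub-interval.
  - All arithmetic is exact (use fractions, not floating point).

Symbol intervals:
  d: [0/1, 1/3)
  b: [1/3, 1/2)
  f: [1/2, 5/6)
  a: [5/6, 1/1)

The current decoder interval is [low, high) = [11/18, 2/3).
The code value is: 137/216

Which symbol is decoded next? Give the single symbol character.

Answer: b

Derivation:
Interval width = high − low = 2/3 − 11/18 = 1/18
Scaled code = (code − low) / width = (137/216 − 11/18) / 1/18 = 5/12
  d: [0/1, 1/3) 
  b: [1/3, 1/2) ← scaled code falls here ✓
  f: [1/2, 5/6) 
  a: [5/6, 1/1) 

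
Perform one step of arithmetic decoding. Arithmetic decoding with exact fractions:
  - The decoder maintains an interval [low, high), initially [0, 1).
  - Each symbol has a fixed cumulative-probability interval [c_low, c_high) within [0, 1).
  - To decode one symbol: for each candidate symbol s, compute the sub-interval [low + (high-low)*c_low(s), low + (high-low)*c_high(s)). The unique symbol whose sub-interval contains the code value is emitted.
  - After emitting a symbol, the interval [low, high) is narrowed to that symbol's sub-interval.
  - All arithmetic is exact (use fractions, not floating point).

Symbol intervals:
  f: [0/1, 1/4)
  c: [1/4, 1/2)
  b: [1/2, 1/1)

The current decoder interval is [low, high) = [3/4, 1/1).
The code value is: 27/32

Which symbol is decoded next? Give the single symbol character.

Answer: c

Derivation:
Interval width = high − low = 1/1 − 3/4 = 1/4
Scaled code = (code − low) / width = (27/32 − 3/4) / 1/4 = 3/8
  f: [0/1, 1/4) 
  c: [1/4, 1/2) ← scaled code falls here ✓
  b: [1/2, 1/1) 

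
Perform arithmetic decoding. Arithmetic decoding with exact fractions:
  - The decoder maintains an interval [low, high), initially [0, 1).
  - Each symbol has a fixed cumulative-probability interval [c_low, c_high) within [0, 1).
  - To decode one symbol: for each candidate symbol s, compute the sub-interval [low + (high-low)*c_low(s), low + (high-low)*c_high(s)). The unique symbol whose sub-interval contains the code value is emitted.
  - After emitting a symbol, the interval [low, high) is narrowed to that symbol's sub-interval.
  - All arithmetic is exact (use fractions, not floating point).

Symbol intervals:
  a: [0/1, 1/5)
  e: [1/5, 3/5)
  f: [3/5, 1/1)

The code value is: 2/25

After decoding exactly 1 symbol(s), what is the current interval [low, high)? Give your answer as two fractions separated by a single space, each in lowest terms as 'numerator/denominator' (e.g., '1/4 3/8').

Step 1: interval [0/1, 1/1), width = 1/1 - 0/1 = 1/1
  'a': [0/1 + 1/1*0/1, 0/1 + 1/1*1/5) = [0/1, 1/5) <- contains code 2/25
  'e': [0/1 + 1/1*1/5, 0/1 + 1/1*3/5) = [1/5, 3/5)
  'f': [0/1 + 1/1*3/5, 0/1 + 1/1*1/1) = [3/5, 1/1)
  emit 'a', narrow to [0/1, 1/5)

Answer: 0/1 1/5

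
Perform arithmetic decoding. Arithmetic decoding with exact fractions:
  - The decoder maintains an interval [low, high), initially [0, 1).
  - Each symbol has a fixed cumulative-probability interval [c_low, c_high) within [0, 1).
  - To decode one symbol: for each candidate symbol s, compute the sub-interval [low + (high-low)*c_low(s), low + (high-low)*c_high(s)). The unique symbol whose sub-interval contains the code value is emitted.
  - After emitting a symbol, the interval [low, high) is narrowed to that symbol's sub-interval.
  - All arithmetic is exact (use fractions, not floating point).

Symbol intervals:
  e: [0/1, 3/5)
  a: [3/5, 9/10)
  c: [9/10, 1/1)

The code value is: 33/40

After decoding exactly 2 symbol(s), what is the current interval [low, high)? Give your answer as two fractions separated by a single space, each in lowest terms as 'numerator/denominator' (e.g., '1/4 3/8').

Step 1: interval [0/1, 1/1), width = 1/1 - 0/1 = 1/1
  'e': [0/1 + 1/1*0/1, 0/1 + 1/1*3/5) = [0/1, 3/5)
  'a': [0/1 + 1/1*3/5, 0/1 + 1/1*9/10) = [3/5, 9/10) <- contains code 33/40
  'c': [0/1 + 1/1*9/10, 0/1 + 1/1*1/1) = [9/10, 1/1)
  emit 'a', narrow to [3/5, 9/10)
Step 2: interval [3/5, 9/10), width = 9/10 - 3/5 = 3/10
  'e': [3/5 + 3/10*0/1, 3/5 + 3/10*3/5) = [3/5, 39/50)
  'a': [3/5 + 3/10*3/5, 3/5 + 3/10*9/10) = [39/50, 87/100) <- contains code 33/40
  'c': [3/5 + 3/10*9/10, 3/5 + 3/10*1/1) = [87/100, 9/10)
  emit 'a', narrow to [39/50, 87/100)

Answer: 39/50 87/100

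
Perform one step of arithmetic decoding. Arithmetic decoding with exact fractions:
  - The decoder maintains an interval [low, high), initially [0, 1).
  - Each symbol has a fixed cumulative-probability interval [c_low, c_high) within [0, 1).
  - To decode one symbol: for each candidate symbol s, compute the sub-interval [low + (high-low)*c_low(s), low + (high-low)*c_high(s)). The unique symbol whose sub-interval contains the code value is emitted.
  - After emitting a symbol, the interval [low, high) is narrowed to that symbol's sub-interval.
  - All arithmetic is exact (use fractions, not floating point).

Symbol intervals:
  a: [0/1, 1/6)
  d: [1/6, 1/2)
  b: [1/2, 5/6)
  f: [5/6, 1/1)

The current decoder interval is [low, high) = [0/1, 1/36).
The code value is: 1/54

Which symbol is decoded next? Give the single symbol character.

Interval width = high − low = 1/36 − 0/1 = 1/36
Scaled code = (code − low) / width = (1/54 − 0/1) / 1/36 = 2/3
  a: [0/1, 1/6) 
  d: [1/6, 1/2) 
  b: [1/2, 5/6) ← scaled code falls here ✓
  f: [5/6, 1/1) 

Answer: b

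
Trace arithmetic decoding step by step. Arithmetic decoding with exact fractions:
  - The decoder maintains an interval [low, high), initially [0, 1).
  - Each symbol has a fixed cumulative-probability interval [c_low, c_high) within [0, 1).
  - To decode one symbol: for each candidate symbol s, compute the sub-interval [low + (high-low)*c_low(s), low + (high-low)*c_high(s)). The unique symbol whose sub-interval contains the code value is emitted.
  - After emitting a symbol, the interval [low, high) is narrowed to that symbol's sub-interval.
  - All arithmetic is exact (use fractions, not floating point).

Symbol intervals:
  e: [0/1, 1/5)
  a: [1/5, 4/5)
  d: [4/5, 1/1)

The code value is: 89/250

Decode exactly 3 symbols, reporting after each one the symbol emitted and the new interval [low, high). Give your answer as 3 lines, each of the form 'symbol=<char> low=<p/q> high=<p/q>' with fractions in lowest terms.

Answer: symbol=a low=1/5 high=4/5
symbol=a low=8/25 high=17/25
symbol=e low=8/25 high=49/125

Derivation:
Step 1: interval [0/1, 1/1), width = 1/1 - 0/1 = 1/1
  'e': [0/1 + 1/1*0/1, 0/1 + 1/1*1/5) = [0/1, 1/5)
  'a': [0/1 + 1/1*1/5, 0/1 + 1/1*4/5) = [1/5, 4/5) <- contains code 89/250
  'd': [0/1 + 1/1*4/5, 0/1 + 1/1*1/1) = [4/5, 1/1)
  emit 'a', narrow to [1/5, 4/5)
Step 2: interval [1/5, 4/5), width = 4/5 - 1/5 = 3/5
  'e': [1/5 + 3/5*0/1, 1/5 + 3/5*1/5) = [1/5, 8/25)
  'a': [1/5 + 3/5*1/5, 1/5 + 3/5*4/5) = [8/25, 17/25) <- contains code 89/250
  'd': [1/5 + 3/5*4/5, 1/5 + 3/5*1/1) = [17/25, 4/5)
  emit 'a', narrow to [8/25, 17/25)
Step 3: interval [8/25, 17/25), width = 17/25 - 8/25 = 9/25
  'e': [8/25 + 9/25*0/1, 8/25 + 9/25*1/5) = [8/25, 49/125) <- contains code 89/250
  'a': [8/25 + 9/25*1/5, 8/25 + 9/25*4/5) = [49/125, 76/125)
  'd': [8/25 + 9/25*4/5, 8/25 + 9/25*1/1) = [76/125, 17/25)
  emit 'e', narrow to [8/25, 49/125)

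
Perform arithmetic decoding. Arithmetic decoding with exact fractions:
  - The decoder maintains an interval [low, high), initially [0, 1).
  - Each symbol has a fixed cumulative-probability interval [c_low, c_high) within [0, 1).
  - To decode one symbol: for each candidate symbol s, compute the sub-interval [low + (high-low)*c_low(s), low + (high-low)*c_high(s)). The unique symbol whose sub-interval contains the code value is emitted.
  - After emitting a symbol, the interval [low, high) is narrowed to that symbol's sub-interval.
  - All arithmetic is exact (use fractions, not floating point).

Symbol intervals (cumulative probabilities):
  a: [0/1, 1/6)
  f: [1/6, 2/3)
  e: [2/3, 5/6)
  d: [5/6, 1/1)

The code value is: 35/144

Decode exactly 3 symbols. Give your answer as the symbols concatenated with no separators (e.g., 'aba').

Step 1: interval [0/1, 1/1), width = 1/1 - 0/1 = 1/1
  'a': [0/1 + 1/1*0/1, 0/1 + 1/1*1/6) = [0/1, 1/6)
  'f': [0/1 + 1/1*1/6, 0/1 + 1/1*2/3) = [1/6, 2/3) <- contains code 35/144
  'e': [0/1 + 1/1*2/3, 0/1 + 1/1*5/6) = [2/3, 5/6)
  'd': [0/1 + 1/1*5/6, 0/1 + 1/1*1/1) = [5/6, 1/1)
  emit 'f', narrow to [1/6, 2/3)
Step 2: interval [1/6, 2/3), width = 2/3 - 1/6 = 1/2
  'a': [1/6 + 1/2*0/1, 1/6 + 1/2*1/6) = [1/6, 1/4) <- contains code 35/144
  'f': [1/6 + 1/2*1/6, 1/6 + 1/2*2/3) = [1/4, 1/2)
  'e': [1/6 + 1/2*2/3, 1/6 + 1/2*5/6) = [1/2, 7/12)
  'd': [1/6 + 1/2*5/6, 1/6 + 1/2*1/1) = [7/12, 2/3)
  emit 'a', narrow to [1/6, 1/4)
Step 3: interval [1/6, 1/4), width = 1/4 - 1/6 = 1/12
  'a': [1/6 + 1/12*0/1, 1/6 + 1/12*1/6) = [1/6, 13/72)
  'f': [1/6 + 1/12*1/6, 1/6 + 1/12*2/3) = [13/72, 2/9)
  'e': [1/6 + 1/12*2/3, 1/6 + 1/12*5/6) = [2/9, 17/72)
  'd': [1/6 + 1/12*5/6, 1/6 + 1/12*1/1) = [17/72, 1/4) <- contains code 35/144
  emit 'd', narrow to [17/72, 1/4)

Answer: fad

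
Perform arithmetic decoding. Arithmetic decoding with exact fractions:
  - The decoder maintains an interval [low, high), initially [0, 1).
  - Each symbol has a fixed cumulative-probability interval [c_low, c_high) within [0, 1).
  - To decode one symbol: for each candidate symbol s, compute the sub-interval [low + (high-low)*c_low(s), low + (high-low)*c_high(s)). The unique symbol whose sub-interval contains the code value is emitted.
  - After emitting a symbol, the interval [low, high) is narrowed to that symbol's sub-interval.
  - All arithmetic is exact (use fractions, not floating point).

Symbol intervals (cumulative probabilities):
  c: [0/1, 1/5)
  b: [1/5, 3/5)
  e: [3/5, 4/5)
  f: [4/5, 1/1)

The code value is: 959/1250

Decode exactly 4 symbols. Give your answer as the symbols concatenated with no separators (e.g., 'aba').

Step 1: interval [0/1, 1/1), width = 1/1 - 0/1 = 1/1
  'c': [0/1 + 1/1*0/1, 0/1 + 1/1*1/5) = [0/1, 1/5)
  'b': [0/1 + 1/1*1/5, 0/1 + 1/1*3/5) = [1/5, 3/5)
  'e': [0/1 + 1/1*3/5, 0/1 + 1/1*4/5) = [3/5, 4/5) <- contains code 959/1250
  'f': [0/1 + 1/1*4/5, 0/1 + 1/1*1/1) = [4/5, 1/1)
  emit 'e', narrow to [3/5, 4/5)
Step 2: interval [3/5, 4/5), width = 4/5 - 3/5 = 1/5
  'c': [3/5 + 1/5*0/1, 3/5 + 1/5*1/5) = [3/5, 16/25)
  'b': [3/5 + 1/5*1/5, 3/5 + 1/5*3/5) = [16/25, 18/25)
  'e': [3/5 + 1/5*3/5, 3/5 + 1/5*4/5) = [18/25, 19/25)
  'f': [3/5 + 1/5*4/5, 3/5 + 1/5*1/1) = [19/25, 4/5) <- contains code 959/1250
  emit 'f', narrow to [19/25, 4/5)
Step 3: interval [19/25, 4/5), width = 4/5 - 19/25 = 1/25
  'c': [19/25 + 1/25*0/1, 19/25 + 1/25*1/5) = [19/25, 96/125) <- contains code 959/1250
  'b': [19/25 + 1/25*1/5, 19/25 + 1/25*3/5) = [96/125, 98/125)
  'e': [19/25 + 1/25*3/5, 19/25 + 1/25*4/5) = [98/125, 99/125)
  'f': [19/25 + 1/25*4/5, 19/25 + 1/25*1/1) = [99/125, 4/5)
  emit 'c', narrow to [19/25, 96/125)
Step 4: interval [19/25, 96/125), width = 96/125 - 19/25 = 1/125
  'c': [19/25 + 1/125*0/1, 19/25 + 1/125*1/5) = [19/25, 476/625)
  'b': [19/25 + 1/125*1/5, 19/25 + 1/125*3/5) = [476/625, 478/625)
  'e': [19/25 + 1/125*3/5, 19/25 + 1/125*4/5) = [478/625, 479/625)
  'f': [19/25 + 1/125*4/5, 19/25 + 1/125*1/1) = [479/625, 96/125) <- contains code 959/1250
  emit 'f', narrow to [479/625, 96/125)

Answer: efcf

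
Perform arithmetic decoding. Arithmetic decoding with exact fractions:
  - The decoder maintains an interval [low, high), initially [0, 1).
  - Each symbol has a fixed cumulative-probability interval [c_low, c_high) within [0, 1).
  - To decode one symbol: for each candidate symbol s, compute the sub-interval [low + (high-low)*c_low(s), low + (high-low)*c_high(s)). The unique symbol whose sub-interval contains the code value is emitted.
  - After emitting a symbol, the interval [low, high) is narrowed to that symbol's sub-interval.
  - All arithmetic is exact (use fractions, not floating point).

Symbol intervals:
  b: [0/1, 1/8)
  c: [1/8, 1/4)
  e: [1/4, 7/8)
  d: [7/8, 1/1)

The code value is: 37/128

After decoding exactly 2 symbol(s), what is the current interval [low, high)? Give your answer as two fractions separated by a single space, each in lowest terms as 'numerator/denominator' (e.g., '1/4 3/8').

Step 1: interval [0/1, 1/1), width = 1/1 - 0/1 = 1/1
  'b': [0/1 + 1/1*0/1, 0/1 + 1/1*1/8) = [0/1, 1/8)
  'c': [0/1 + 1/1*1/8, 0/1 + 1/1*1/4) = [1/8, 1/4)
  'e': [0/1 + 1/1*1/4, 0/1 + 1/1*7/8) = [1/4, 7/8) <- contains code 37/128
  'd': [0/1 + 1/1*7/8, 0/1 + 1/1*1/1) = [7/8, 1/1)
  emit 'e', narrow to [1/4, 7/8)
Step 2: interval [1/4, 7/8), width = 7/8 - 1/4 = 5/8
  'b': [1/4 + 5/8*0/1, 1/4 + 5/8*1/8) = [1/4, 21/64) <- contains code 37/128
  'c': [1/4 + 5/8*1/8, 1/4 + 5/8*1/4) = [21/64, 13/32)
  'e': [1/4 + 5/8*1/4, 1/4 + 5/8*7/8) = [13/32, 51/64)
  'd': [1/4 + 5/8*7/8, 1/4 + 5/8*1/1) = [51/64, 7/8)
  emit 'b', narrow to [1/4, 21/64)

Answer: 1/4 21/64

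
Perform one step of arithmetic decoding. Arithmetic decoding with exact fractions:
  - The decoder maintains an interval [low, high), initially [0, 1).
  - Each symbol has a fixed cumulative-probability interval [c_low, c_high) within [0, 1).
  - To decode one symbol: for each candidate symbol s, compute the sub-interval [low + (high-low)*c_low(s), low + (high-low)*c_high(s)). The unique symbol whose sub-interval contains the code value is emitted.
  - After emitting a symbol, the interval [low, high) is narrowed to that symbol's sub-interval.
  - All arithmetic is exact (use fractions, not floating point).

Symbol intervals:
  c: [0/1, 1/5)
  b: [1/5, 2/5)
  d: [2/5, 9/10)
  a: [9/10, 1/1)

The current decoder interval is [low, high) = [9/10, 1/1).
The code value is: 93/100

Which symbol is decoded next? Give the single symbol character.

Interval width = high − low = 1/1 − 9/10 = 1/10
Scaled code = (code − low) / width = (93/100 − 9/10) / 1/10 = 3/10
  c: [0/1, 1/5) 
  b: [1/5, 2/5) ← scaled code falls here ✓
  d: [2/5, 9/10) 
  a: [9/10, 1/1) 

Answer: b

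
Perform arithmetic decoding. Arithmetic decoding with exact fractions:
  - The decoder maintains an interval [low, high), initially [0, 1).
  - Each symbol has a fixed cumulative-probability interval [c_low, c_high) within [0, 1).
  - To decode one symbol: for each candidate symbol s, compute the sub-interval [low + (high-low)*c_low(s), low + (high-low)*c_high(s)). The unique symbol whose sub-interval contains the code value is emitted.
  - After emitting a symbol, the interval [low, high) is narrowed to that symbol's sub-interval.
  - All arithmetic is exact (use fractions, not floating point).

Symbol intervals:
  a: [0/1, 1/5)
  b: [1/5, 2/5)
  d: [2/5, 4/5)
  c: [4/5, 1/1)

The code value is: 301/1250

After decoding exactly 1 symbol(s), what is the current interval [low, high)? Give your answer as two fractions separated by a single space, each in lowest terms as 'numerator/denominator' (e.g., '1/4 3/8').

Step 1: interval [0/1, 1/1), width = 1/1 - 0/1 = 1/1
  'a': [0/1 + 1/1*0/1, 0/1 + 1/1*1/5) = [0/1, 1/5)
  'b': [0/1 + 1/1*1/5, 0/1 + 1/1*2/5) = [1/5, 2/5) <- contains code 301/1250
  'd': [0/1 + 1/1*2/5, 0/1 + 1/1*4/5) = [2/5, 4/5)
  'c': [0/1 + 1/1*4/5, 0/1 + 1/1*1/1) = [4/5, 1/1)
  emit 'b', narrow to [1/5, 2/5)

Answer: 1/5 2/5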